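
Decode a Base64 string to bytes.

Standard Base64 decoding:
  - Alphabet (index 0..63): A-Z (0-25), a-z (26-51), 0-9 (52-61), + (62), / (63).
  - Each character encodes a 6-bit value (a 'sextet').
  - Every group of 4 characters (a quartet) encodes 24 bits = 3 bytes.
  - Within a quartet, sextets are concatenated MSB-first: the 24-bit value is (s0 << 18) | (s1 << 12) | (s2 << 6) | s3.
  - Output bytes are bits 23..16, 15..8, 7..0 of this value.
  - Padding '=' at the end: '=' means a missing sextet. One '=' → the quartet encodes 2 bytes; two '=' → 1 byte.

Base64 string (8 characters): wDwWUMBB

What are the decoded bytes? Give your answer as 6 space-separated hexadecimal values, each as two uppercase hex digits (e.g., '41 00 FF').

After char 0 ('w'=48): chars_in_quartet=1 acc=0x30 bytes_emitted=0
After char 1 ('D'=3): chars_in_quartet=2 acc=0xC03 bytes_emitted=0
After char 2 ('w'=48): chars_in_quartet=3 acc=0x300F0 bytes_emitted=0
After char 3 ('W'=22): chars_in_quartet=4 acc=0xC03C16 -> emit C0 3C 16, reset; bytes_emitted=3
After char 4 ('U'=20): chars_in_quartet=1 acc=0x14 bytes_emitted=3
After char 5 ('M'=12): chars_in_quartet=2 acc=0x50C bytes_emitted=3
After char 6 ('B'=1): chars_in_quartet=3 acc=0x14301 bytes_emitted=3
After char 7 ('B'=1): chars_in_quartet=4 acc=0x50C041 -> emit 50 C0 41, reset; bytes_emitted=6

Answer: C0 3C 16 50 C0 41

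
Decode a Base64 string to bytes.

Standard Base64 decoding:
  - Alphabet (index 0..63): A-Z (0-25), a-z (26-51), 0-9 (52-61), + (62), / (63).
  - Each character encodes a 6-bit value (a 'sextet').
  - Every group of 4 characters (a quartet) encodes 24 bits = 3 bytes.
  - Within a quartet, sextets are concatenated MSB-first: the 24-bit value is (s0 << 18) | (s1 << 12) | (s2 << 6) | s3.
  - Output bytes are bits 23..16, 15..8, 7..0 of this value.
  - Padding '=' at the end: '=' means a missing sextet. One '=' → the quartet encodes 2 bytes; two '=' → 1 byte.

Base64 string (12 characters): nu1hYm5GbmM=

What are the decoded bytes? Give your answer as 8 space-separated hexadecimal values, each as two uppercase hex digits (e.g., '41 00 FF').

Answer: 9E ED 61 62 6E 46 6E 63

Derivation:
After char 0 ('n'=39): chars_in_quartet=1 acc=0x27 bytes_emitted=0
After char 1 ('u'=46): chars_in_quartet=2 acc=0x9EE bytes_emitted=0
After char 2 ('1'=53): chars_in_quartet=3 acc=0x27BB5 bytes_emitted=0
After char 3 ('h'=33): chars_in_quartet=4 acc=0x9EED61 -> emit 9E ED 61, reset; bytes_emitted=3
After char 4 ('Y'=24): chars_in_quartet=1 acc=0x18 bytes_emitted=3
After char 5 ('m'=38): chars_in_quartet=2 acc=0x626 bytes_emitted=3
After char 6 ('5'=57): chars_in_quartet=3 acc=0x189B9 bytes_emitted=3
After char 7 ('G'=6): chars_in_quartet=4 acc=0x626E46 -> emit 62 6E 46, reset; bytes_emitted=6
After char 8 ('b'=27): chars_in_quartet=1 acc=0x1B bytes_emitted=6
After char 9 ('m'=38): chars_in_quartet=2 acc=0x6E6 bytes_emitted=6
After char 10 ('M'=12): chars_in_quartet=3 acc=0x1B98C bytes_emitted=6
Padding '=': partial quartet acc=0x1B98C -> emit 6E 63; bytes_emitted=8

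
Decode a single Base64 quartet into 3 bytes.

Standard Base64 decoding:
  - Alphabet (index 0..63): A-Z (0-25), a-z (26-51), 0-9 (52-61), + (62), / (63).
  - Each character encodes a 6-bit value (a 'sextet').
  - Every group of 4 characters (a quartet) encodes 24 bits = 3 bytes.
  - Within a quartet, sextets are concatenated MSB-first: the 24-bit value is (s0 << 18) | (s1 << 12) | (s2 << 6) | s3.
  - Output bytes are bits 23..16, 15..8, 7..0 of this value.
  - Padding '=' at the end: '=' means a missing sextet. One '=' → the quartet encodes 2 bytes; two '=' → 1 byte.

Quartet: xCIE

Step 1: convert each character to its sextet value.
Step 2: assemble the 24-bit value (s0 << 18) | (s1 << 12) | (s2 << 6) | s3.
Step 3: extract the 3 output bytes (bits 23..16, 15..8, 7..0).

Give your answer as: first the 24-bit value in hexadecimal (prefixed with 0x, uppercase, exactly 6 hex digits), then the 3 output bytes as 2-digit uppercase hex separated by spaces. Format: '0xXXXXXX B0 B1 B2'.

Answer: 0xC42204 C4 22 04

Derivation:
Sextets: x=49, C=2, I=8, E=4
24-bit: (49<<18) | (2<<12) | (8<<6) | 4
      = 0xC40000 | 0x002000 | 0x000200 | 0x000004
      = 0xC42204
Bytes: (v>>16)&0xFF=C4, (v>>8)&0xFF=22, v&0xFF=04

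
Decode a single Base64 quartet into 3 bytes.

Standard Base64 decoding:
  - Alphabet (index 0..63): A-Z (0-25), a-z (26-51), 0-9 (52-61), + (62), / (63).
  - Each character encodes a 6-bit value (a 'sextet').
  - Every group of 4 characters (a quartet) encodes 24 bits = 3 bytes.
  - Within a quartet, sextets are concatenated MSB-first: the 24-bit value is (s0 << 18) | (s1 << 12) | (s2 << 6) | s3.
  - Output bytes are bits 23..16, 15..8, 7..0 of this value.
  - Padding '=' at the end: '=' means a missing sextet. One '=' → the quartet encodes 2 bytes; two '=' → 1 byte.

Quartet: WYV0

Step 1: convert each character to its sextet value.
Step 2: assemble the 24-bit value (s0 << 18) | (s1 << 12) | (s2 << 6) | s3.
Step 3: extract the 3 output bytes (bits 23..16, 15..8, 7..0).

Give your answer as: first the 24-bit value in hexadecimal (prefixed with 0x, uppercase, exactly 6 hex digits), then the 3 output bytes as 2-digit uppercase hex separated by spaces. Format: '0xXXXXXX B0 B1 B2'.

Sextets: W=22, Y=24, V=21, 0=52
24-bit: (22<<18) | (24<<12) | (21<<6) | 52
      = 0x580000 | 0x018000 | 0x000540 | 0x000034
      = 0x598574
Bytes: (v>>16)&0xFF=59, (v>>8)&0xFF=85, v&0xFF=74

Answer: 0x598574 59 85 74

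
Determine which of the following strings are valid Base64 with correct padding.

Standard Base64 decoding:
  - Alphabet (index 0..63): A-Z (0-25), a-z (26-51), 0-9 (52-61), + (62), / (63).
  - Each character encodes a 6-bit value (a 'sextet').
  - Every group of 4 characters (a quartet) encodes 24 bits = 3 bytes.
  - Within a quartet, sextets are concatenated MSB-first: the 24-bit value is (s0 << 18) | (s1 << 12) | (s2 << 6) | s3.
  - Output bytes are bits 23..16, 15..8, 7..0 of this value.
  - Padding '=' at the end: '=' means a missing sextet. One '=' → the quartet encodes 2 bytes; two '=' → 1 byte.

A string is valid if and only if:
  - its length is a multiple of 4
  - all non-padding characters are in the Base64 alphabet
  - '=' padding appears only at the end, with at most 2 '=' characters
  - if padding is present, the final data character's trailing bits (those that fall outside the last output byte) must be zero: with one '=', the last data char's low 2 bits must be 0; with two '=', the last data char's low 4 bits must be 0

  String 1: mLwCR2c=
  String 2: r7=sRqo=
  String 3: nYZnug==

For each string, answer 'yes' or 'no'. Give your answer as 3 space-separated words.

Answer: yes no yes

Derivation:
String 1: 'mLwCR2c=' → valid
String 2: 'r7=sRqo=' → invalid (bad char(s): ['=']; '=' in middle)
String 3: 'nYZnug==' → valid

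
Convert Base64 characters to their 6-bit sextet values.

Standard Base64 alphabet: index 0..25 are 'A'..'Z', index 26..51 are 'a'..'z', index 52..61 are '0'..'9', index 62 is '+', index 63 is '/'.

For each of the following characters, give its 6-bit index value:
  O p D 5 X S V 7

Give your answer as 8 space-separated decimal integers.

Answer: 14 41 3 57 23 18 21 59

Derivation:
'O': A..Z range, ord('O') − ord('A') = 14
'p': a..z range, 26 + ord('p') − ord('a') = 41
'D': A..Z range, ord('D') − ord('A') = 3
'5': 0..9 range, 52 + ord('5') − ord('0') = 57
'X': A..Z range, ord('X') − ord('A') = 23
'S': A..Z range, ord('S') − ord('A') = 18
'V': A..Z range, ord('V') − ord('A') = 21
'7': 0..9 range, 52 + ord('7') − ord('0') = 59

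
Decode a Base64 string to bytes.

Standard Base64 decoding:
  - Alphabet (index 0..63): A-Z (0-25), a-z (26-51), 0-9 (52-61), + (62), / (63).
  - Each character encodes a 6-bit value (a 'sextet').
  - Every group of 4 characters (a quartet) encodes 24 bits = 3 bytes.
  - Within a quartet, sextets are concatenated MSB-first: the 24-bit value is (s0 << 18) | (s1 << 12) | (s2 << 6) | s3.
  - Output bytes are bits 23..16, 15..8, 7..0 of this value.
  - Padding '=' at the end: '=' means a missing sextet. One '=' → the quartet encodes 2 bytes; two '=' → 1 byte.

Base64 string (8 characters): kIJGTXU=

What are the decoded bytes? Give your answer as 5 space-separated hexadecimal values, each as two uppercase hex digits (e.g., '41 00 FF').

After char 0 ('k'=36): chars_in_quartet=1 acc=0x24 bytes_emitted=0
After char 1 ('I'=8): chars_in_quartet=2 acc=0x908 bytes_emitted=0
After char 2 ('J'=9): chars_in_quartet=3 acc=0x24209 bytes_emitted=0
After char 3 ('G'=6): chars_in_quartet=4 acc=0x908246 -> emit 90 82 46, reset; bytes_emitted=3
After char 4 ('T'=19): chars_in_quartet=1 acc=0x13 bytes_emitted=3
After char 5 ('X'=23): chars_in_quartet=2 acc=0x4D7 bytes_emitted=3
After char 6 ('U'=20): chars_in_quartet=3 acc=0x135D4 bytes_emitted=3
Padding '=': partial quartet acc=0x135D4 -> emit 4D 75; bytes_emitted=5

Answer: 90 82 46 4D 75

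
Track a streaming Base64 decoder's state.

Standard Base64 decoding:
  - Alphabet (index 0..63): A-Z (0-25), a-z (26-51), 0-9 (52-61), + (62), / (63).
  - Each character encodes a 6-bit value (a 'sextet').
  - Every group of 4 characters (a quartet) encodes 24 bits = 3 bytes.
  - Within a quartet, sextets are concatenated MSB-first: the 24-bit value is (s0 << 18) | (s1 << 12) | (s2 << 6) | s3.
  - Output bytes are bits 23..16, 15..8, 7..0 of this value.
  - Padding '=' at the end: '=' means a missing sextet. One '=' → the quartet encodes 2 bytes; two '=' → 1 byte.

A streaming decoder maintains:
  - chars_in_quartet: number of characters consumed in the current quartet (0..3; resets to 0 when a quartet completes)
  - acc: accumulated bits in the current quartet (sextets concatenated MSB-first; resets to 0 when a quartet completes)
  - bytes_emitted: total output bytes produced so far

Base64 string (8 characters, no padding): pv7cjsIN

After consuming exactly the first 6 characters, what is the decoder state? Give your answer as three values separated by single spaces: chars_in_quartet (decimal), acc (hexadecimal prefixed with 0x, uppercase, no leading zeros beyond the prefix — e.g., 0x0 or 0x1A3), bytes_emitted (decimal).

After char 0 ('p'=41): chars_in_quartet=1 acc=0x29 bytes_emitted=0
After char 1 ('v'=47): chars_in_quartet=2 acc=0xA6F bytes_emitted=0
After char 2 ('7'=59): chars_in_quartet=3 acc=0x29BFB bytes_emitted=0
After char 3 ('c'=28): chars_in_quartet=4 acc=0xA6FEDC -> emit A6 FE DC, reset; bytes_emitted=3
After char 4 ('j'=35): chars_in_quartet=1 acc=0x23 bytes_emitted=3
After char 5 ('s'=44): chars_in_quartet=2 acc=0x8EC bytes_emitted=3

Answer: 2 0x8EC 3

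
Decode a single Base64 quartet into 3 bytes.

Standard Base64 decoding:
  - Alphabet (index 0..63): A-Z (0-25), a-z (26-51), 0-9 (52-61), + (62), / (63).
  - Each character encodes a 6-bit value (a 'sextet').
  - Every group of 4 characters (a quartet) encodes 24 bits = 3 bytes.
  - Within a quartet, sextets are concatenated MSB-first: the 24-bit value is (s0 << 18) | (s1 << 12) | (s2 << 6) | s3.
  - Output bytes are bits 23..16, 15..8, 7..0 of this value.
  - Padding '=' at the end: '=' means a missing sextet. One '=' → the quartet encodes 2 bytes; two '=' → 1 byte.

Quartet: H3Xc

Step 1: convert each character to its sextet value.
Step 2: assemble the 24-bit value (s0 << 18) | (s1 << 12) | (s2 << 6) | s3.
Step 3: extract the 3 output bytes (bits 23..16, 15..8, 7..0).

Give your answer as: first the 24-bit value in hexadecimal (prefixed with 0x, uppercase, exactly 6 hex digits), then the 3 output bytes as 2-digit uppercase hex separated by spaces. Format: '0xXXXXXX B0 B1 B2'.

Sextets: H=7, 3=55, X=23, c=28
24-bit: (7<<18) | (55<<12) | (23<<6) | 28
      = 0x1C0000 | 0x037000 | 0x0005C0 | 0x00001C
      = 0x1F75DC
Bytes: (v>>16)&0xFF=1F, (v>>8)&0xFF=75, v&0xFF=DC

Answer: 0x1F75DC 1F 75 DC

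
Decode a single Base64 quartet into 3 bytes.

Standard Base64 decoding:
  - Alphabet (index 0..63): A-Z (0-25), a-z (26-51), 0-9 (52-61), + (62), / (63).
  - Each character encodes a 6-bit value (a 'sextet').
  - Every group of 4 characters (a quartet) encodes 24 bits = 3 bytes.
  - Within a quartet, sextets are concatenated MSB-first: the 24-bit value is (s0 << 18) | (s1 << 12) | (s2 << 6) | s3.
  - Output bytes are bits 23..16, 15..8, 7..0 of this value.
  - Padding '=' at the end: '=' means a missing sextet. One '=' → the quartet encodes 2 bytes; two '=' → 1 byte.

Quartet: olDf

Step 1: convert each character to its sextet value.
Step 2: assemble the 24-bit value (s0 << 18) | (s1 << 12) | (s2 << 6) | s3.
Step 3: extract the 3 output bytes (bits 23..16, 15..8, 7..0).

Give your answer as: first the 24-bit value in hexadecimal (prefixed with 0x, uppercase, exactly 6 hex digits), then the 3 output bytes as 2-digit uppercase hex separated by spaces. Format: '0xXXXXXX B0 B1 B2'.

Answer: 0xA250DF A2 50 DF

Derivation:
Sextets: o=40, l=37, D=3, f=31
24-bit: (40<<18) | (37<<12) | (3<<6) | 31
      = 0xA00000 | 0x025000 | 0x0000C0 | 0x00001F
      = 0xA250DF
Bytes: (v>>16)&0xFF=A2, (v>>8)&0xFF=50, v&0xFF=DF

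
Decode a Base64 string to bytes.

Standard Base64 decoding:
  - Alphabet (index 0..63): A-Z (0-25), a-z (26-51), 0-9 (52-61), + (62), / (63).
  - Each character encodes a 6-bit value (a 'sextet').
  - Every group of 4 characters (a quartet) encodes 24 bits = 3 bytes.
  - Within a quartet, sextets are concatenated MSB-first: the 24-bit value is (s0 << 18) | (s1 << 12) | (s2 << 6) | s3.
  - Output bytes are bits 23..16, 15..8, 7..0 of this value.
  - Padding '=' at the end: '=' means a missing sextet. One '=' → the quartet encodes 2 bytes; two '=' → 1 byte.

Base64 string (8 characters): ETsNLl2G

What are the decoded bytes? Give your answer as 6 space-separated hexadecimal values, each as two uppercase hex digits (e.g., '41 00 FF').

After char 0 ('E'=4): chars_in_quartet=1 acc=0x4 bytes_emitted=0
After char 1 ('T'=19): chars_in_quartet=2 acc=0x113 bytes_emitted=0
After char 2 ('s'=44): chars_in_quartet=3 acc=0x44EC bytes_emitted=0
After char 3 ('N'=13): chars_in_quartet=4 acc=0x113B0D -> emit 11 3B 0D, reset; bytes_emitted=3
After char 4 ('L'=11): chars_in_quartet=1 acc=0xB bytes_emitted=3
After char 5 ('l'=37): chars_in_quartet=2 acc=0x2E5 bytes_emitted=3
After char 6 ('2'=54): chars_in_quartet=3 acc=0xB976 bytes_emitted=3
After char 7 ('G'=6): chars_in_quartet=4 acc=0x2E5D86 -> emit 2E 5D 86, reset; bytes_emitted=6

Answer: 11 3B 0D 2E 5D 86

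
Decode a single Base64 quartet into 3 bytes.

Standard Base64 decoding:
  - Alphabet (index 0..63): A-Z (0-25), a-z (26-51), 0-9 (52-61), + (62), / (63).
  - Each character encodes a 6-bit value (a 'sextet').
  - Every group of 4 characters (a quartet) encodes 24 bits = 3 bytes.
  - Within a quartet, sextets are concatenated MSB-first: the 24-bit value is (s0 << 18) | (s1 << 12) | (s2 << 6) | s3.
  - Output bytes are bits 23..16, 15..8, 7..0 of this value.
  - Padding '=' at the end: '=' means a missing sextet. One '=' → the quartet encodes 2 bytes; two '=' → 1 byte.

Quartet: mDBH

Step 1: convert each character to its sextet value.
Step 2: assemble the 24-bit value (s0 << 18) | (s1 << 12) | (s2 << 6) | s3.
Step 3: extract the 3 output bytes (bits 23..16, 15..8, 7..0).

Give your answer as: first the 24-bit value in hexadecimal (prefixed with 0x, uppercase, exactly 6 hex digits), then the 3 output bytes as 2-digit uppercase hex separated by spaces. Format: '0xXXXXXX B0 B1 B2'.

Sextets: m=38, D=3, B=1, H=7
24-bit: (38<<18) | (3<<12) | (1<<6) | 7
      = 0x980000 | 0x003000 | 0x000040 | 0x000007
      = 0x983047
Bytes: (v>>16)&0xFF=98, (v>>8)&0xFF=30, v&0xFF=47

Answer: 0x983047 98 30 47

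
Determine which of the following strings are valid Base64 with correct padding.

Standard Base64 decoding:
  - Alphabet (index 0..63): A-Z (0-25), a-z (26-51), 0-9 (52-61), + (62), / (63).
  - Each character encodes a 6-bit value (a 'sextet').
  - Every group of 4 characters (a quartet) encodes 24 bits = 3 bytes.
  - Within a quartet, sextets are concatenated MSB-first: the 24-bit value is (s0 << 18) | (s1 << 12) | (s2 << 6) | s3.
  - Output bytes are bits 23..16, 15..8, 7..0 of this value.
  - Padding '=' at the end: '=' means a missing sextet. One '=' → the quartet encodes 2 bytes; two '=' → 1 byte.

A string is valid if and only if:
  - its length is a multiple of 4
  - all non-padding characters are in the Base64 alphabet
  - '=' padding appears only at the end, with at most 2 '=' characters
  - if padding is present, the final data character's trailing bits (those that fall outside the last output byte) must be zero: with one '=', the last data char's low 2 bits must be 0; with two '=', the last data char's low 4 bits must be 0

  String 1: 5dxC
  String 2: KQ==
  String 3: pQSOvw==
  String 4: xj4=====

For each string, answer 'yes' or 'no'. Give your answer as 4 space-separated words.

String 1: '5dxC' → valid
String 2: 'KQ==' → valid
String 3: 'pQSOvw==' → valid
String 4: 'xj4=====' → invalid (5 pad chars (max 2))

Answer: yes yes yes no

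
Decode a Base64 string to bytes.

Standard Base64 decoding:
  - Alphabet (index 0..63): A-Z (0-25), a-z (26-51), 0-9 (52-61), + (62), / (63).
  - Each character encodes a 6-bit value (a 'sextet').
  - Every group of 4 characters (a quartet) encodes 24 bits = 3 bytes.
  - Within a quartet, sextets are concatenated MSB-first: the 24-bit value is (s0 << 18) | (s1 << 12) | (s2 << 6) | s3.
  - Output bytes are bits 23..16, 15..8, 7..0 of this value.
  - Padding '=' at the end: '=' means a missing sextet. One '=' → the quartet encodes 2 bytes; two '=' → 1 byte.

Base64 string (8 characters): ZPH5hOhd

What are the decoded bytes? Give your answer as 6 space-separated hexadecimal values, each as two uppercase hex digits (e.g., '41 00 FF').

Answer: 64 F1 F9 84 E8 5D

Derivation:
After char 0 ('Z'=25): chars_in_quartet=1 acc=0x19 bytes_emitted=0
After char 1 ('P'=15): chars_in_quartet=2 acc=0x64F bytes_emitted=0
After char 2 ('H'=7): chars_in_quartet=3 acc=0x193C7 bytes_emitted=0
After char 3 ('5'=57): chars_in_quartet=4 acc=0x64F1F9 -> emit 64 F1 F9, reset; bytes_emitted=3
After char 4 ('h'=33): chars_in_quartet=1 acc=0x21 bytes_emitted=3
After char 5 ('O'=14): chars_in_quartet=2 acc=0x84E bytes_emitted=3
After char 6 ('h'=33): chars_in_quartet=3 acc=0x213A1 bytes_emitted=3
After char 7 ('d'=29): chars_in_quartet=4 acc=0x84E85D -> emit 84 E8 5D, reset; bytes_emitted=6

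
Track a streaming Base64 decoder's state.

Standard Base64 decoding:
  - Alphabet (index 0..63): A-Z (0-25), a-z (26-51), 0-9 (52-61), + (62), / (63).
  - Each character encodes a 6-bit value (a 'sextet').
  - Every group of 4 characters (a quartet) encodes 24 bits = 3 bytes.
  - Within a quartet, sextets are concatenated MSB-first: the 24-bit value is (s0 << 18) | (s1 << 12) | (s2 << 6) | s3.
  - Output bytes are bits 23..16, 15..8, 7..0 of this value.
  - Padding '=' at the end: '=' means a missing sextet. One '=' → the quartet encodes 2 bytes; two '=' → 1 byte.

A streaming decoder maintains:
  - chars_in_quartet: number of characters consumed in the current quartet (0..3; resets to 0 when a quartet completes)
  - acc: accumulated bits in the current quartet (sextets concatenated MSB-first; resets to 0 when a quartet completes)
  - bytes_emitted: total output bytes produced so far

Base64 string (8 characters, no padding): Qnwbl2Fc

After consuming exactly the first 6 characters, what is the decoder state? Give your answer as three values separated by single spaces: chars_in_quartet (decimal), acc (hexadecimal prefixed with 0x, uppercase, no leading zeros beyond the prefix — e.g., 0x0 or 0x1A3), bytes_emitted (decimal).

After char 0 ('Q'=16): chars_in_quartet=1 acc=0x10 bytes_emitted=0
After char 1 ('n'=39): chars_in_quartet=2 acc=0x427 bytes_emitted=0
After char 2 ('w'=48): chars_in_quartet=3 acc=0x109F0 bytes_emitted=0
After char 3 ('b'=27): chars_in_quartet=4 acc=0x427C1B -> emit 42 7C 1B, reset; bytes_emitted=3
After char 4 ('l'=37): chars_in_quartet=1 acc=0x25 bytes_emitted=3
After char 5 ('2'=54): chars_in_quartet=2 acc=0x976 bytes_emitted=3

Answer: 2 0x976 3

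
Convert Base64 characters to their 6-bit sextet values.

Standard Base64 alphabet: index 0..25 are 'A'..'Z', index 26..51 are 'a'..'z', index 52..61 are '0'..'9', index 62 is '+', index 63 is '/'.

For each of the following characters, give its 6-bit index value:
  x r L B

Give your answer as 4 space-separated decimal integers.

'x': a..z range, 26 + ord('x') − ord('a') = 49
'r': a..z range, 26 + ord('r') − ord('a') = 43
'L': A..Z range, ord('L') − ord('A') = 11
'B': A..Z range, ord('B') − ord('A') = 1

Answer: 49 43 11 1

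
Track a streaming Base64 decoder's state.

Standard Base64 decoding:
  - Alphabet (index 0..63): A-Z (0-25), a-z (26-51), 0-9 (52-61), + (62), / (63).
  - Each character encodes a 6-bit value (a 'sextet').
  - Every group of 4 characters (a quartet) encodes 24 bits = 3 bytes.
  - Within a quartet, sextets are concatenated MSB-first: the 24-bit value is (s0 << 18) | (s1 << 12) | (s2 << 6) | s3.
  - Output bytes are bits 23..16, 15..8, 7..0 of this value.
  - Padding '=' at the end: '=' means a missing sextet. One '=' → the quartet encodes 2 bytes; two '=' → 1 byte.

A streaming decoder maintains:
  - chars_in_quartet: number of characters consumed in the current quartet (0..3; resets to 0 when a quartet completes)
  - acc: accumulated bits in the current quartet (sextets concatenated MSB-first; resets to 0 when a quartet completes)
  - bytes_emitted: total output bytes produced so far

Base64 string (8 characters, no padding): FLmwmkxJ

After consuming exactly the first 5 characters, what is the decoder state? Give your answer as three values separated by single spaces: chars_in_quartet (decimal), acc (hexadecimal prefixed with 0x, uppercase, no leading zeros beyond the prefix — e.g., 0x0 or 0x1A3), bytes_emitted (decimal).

After char 0 ('F'=5): chars_in_quartet=1 acc=0x5 bytes_emitted=0
After char 1 ('L'=11): chars_in_quartet=2 acc=0x14B bytes_emitted=0
After char 2 ('m'=38): chars_in_quartet=3 acc=0x52E6 bytes_emitted=0
After char 3 ('w'=48): chars_in_quartet=4 acc=0x14B9B0 -> emit 14 B9 B0, reset; bytes_emitted=3
After char 4 ('m'=38): chars_in_quartet=1 acc=0x26 bytes_emitted=3

Answer: 1 0x26 3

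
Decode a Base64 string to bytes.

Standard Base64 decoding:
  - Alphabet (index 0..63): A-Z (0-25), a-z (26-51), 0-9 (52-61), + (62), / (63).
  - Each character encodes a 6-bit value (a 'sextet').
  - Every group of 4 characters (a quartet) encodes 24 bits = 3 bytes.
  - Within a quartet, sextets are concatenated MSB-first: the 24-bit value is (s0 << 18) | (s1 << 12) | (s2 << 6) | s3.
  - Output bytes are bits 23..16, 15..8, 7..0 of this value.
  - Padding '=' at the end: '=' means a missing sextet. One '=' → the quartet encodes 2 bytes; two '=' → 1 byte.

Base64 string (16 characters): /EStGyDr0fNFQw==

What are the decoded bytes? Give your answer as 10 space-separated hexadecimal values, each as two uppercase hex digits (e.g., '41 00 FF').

After char 0 ('/'=63): chars_in_quartet=1 acc=0x3F bytes_emitted=0
After char 1 ('E'=4): chars_in_quartet=2 acc=0xFC4 bytes_emitted=0
After char 2 ('S'=18): chars_in_quartet=3 acc=0x3F112 bytes_emitted=0
After char 3 ('t'=45): chars_in_quartet=4 acc=0xFC44AD -> emit FC 44 AD, reset; bytes_emitted=3
After char 4 ('G'=6): chars_in_quartet=1 acc=0x6 bytes_emitted=3
After char 5 ('y'=50): chars_in_quartet=2 acc=0x1B2 bytes_emitted=3
After char 6 ('D'=3): chars_in_quartet=3 acc=0x6C83 bytes_emitted=3
After char 7 ('r'=43): chars_in_quartet=4 acc=0x1B20EB -> emit 1B 20 EB, reset; bytes_emitted=6
After char 8 ('0'=52): chars_in_quartet=1 acc=0x34 bytes_emitted=6
After char 9 ('f'=31): chars_in_quartet=2 acc=0xD1F bytes_emitted=6
After char 10 ('N'=13): chars_in_quartet=3 acc=0x347CD bytes_emitted=6
After char 11 ('F'=5): chars_in_quartet=4 acc=0xD1F345 -> emit D1 F3 45, reset; bytes_emitted=9
After char 12 ('Q'=16): chars_in_quartet=1 acc=0x10 bytes_emitted=9
After char 13 ('w'=48): chars_in_quartet=2 acc=0x430 bytes_emitted=9
Padding '==': partial quartet acc=0x430 -> emit 43; bytes_emitted=10

Answer: FC 44 AD 1B 20 EB D1 F3 45 43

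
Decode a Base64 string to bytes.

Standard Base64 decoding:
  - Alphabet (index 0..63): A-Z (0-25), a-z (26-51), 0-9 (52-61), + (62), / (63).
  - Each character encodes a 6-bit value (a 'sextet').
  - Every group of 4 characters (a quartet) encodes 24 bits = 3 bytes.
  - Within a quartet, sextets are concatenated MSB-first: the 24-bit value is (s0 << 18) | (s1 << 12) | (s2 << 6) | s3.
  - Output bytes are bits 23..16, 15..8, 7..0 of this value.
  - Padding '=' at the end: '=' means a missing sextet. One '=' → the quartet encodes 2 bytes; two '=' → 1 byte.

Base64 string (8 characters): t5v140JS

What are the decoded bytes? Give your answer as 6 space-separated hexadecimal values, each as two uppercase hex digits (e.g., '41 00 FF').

After char 0 ('t'=45): chars_in_quartet=1 acc=0x2D bytes_emitted=0
After char 1 ('5'=57): chars_in_quartet=2 acc=0xB79 bytes_emitted=0
After char 2 ('v'=47): chars_in_quartet=3 acc=0x2DE6F bytes_emitted=0
After char 3 ('1'=53): chars_in_quartet=4 acc=0xB79BF5 -> emit B7 9B F5, reset; bytes_emitted=3
After char 4 ('4'=56): chars_in_quartet=1 acc=0x38 bytes_emitted=3
After char 5 ('0'=52): chars_in_quartet=2 acc=0xE34 bytes_emitted=3
After char 6 ('J'=9): chars_in_quartet=3 acc=0x38D09 bytes_emitted=3
After char 7 ('S'=18): chars_in_quartet=4 acc=0xE34252 -> emit E3 42 52, reset; bytes_emitted=6

Answer: B7 9B F5 E3 42 52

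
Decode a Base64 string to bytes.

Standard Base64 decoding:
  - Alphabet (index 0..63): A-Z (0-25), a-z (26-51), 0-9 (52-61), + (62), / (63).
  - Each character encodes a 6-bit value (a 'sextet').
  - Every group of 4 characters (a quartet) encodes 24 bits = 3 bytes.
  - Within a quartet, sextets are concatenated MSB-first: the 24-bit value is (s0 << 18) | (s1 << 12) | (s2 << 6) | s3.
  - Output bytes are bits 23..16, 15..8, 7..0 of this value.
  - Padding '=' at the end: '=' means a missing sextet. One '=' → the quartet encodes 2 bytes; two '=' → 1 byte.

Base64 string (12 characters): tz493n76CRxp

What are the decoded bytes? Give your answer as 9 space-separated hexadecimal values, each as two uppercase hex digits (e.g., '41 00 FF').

After char 0 ('t'=45): chars_in_quartet=1 acc=0x2D bytes_emitted=0
After char 1 ('z'=51): chars_in_quartet=2 acc=0xB73 bytes_emitted=0
After char 2 ('4'=56): chars_in_quartet=3 acc=0x2DCF8 bytes_emitted=0
After char 3 ('9'=61): chars_in_quartet=4 acc=0xB73E3D -> emit B7 3E 3D, reset; bytes_emitted=3
After char 4 ('3'=55): chars_in_quartet=1 acc=0x37 bytes_emitted=3
After char 5 ('n'=39): chars_in_quartet=2 acc=0xDE7 bytes_emitted=3
After char 6 ('7'=59): chars_in_quartet=3 acc=0x379FB bytes_emitted=3
After char 7 ('6'=58): chars_in_quartet=4 acc=0xDE7EFA -> emit DE 7E FA, reset; bytes_emitted=6
After char 8 ('C'=2): chars_in_quartet=1 acc=0x2 bytes_emitted=6
After char 9 ('R'=17): chars_in_quartet=2 acc=0x91 bytes_emitted=6
After char 10 ('x'=49): chars_in_quartet=3 acc=0x2471 bytes_emitted=6
After char 11 ('p'=41): chars_in_quartet=4 acc=0x91C69 -> emit 09 1C 69, reset; bytes_emitted=9

Answer: B7 3E 3D DE 7E FA 09 1C 69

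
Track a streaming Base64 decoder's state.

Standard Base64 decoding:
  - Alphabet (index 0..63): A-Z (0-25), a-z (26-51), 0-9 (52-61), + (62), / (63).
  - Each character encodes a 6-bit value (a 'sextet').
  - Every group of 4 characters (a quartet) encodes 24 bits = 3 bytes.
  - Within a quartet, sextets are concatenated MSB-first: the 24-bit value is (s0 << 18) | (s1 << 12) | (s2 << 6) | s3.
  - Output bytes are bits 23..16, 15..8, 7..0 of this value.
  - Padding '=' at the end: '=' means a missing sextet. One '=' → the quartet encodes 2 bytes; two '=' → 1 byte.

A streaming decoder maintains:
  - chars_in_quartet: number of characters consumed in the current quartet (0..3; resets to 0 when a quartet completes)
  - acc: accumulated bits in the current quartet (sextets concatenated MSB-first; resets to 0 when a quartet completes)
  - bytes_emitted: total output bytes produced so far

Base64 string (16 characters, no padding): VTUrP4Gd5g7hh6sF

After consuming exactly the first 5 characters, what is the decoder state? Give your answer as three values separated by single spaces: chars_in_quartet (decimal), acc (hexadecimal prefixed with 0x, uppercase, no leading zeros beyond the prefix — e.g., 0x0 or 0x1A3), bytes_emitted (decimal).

After char 0 ('V'=21): chars_in_quartet=1 acc=0x15 bytes_emitted=0
After char 1 ('T'=19): chars_in_quartet=2 acc=0x553 bytes_emitted=0
After char 2 ('U'=20): chars_in_quartet=3 acc=0x154D4 bytes_emitted=0
After char 3 ('r'=43): chars_in_quartet=4 acc=0x55352B -> emit 55 35 2B, reset; bytes_emitted=3
After char 4 ('P'=15): chars_in_quartet=1 acc=0xF bytes_emitted=3

Answer: 1 0xF 3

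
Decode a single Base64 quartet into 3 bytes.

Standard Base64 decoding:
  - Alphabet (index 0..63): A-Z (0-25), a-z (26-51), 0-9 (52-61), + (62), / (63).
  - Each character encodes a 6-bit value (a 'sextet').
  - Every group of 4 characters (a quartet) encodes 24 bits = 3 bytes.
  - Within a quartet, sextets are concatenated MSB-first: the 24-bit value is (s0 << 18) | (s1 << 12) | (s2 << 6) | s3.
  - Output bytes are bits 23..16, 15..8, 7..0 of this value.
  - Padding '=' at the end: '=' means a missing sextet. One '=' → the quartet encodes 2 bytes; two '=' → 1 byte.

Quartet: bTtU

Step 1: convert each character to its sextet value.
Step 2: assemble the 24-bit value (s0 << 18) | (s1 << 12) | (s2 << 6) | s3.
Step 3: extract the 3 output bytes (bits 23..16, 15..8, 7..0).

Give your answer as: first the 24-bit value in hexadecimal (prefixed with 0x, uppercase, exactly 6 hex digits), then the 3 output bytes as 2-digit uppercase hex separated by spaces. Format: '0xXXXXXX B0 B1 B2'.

Sextets: b=27, T=19, t=45, U=20
24-bit: (27<<18) | (19<<12) | (45<<6) | 20
      = 0x6C0000 | 0x013000 | 0x000B40 | 0x000014
      = 0x6D3B54
Bytes: (v>>16)&0xFF=6D, (v>>8)&0xFF=3B, v&0xFF=54

Answer: 0x6D3B54 6D 3B 54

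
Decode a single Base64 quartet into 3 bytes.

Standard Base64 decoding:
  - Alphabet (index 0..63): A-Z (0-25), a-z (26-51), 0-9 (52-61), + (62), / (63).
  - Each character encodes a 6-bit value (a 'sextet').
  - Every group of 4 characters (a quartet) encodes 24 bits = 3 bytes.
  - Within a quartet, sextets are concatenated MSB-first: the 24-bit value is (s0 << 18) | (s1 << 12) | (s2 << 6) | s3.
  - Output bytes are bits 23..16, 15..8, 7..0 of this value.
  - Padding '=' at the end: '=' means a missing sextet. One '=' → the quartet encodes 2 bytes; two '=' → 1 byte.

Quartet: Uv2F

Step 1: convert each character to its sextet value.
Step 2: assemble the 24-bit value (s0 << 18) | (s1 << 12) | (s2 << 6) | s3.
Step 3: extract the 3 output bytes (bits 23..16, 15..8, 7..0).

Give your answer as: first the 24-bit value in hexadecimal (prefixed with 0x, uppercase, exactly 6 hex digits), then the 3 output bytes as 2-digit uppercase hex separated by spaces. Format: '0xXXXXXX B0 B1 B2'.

Answer: 0x52FD85 52 FD 85

Derivation:
Sextets: U=20, v=47, 2=54, F=5
24-bit: (20<<18) | (47<<12) | (54<<6) | 5
      = 0x500000 | 0x02F000 | 0x000D80 | 0x000005
      = 0x52FD85
Bytes: (v>>16)&0xFF=52, (v>>8)&0xFF=FD, v&0xFF=85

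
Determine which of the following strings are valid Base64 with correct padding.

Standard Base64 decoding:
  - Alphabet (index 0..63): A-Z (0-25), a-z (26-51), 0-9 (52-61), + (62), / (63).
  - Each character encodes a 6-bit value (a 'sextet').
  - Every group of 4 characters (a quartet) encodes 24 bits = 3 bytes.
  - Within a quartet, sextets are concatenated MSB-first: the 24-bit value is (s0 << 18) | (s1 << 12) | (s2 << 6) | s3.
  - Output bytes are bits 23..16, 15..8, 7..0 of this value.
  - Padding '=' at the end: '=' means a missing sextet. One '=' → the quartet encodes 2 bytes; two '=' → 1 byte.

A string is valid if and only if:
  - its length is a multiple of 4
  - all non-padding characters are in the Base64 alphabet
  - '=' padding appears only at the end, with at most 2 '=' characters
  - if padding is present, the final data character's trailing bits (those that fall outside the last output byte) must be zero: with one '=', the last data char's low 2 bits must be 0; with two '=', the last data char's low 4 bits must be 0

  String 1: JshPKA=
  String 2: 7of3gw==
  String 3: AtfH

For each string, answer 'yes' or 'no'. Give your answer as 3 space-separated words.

Answer: no yes yes

Derivation:
String 1: 'JshPKA=' → invalid (len=7 not mult of 4)
String 2: '7of3gw==' → valid
String 3: 'AtfH' → valid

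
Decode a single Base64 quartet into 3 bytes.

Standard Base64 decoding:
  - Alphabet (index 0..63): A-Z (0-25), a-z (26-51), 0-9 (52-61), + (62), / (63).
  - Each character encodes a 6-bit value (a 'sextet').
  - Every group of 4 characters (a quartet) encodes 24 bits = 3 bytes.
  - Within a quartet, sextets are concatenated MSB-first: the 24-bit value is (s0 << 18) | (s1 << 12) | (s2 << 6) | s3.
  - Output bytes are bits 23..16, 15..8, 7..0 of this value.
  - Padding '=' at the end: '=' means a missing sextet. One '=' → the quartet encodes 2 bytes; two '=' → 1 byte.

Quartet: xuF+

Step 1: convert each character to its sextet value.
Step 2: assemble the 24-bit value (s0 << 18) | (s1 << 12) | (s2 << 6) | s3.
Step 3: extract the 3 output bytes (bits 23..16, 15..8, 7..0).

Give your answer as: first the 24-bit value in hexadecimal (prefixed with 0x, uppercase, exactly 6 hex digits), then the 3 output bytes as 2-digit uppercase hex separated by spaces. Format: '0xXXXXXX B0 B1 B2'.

Answer: 0xC6E17E C6 E1 7E

Derivation:
Sextets: x=49, u=46, F=5, +=62
24-bit: (49<<18) | (46<<12) | (5<<6) | 62
      = 0xC40000 | 0x02E000 | 0x000140 | 0x00003E
      = 0xC6E17E
Bytes: (v>>16)&0xFF=C6, (v>>8)&0xFF=E1, v&0xFF=7E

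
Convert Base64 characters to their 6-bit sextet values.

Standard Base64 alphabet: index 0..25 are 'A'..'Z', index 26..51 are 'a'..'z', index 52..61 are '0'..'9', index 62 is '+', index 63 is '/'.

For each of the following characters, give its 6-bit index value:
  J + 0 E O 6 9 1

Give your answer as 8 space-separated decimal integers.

Answer: 9 62 52 4 14 58 61 53

Derivation:
'J': A..Z range, ord('J') − ord('A') = 9
'+': index 62
'0': 0..9 range, 52 + ord('0') − ord('0') = 52
'E': A..Z range, ord('E') − ord('A') = 4
'O': A..Z range, ord('O') − ord('A') = 14
'6': 0..9 range, 52 + ord('6') − ord('0') = 58
'9': 0..9 range, 52 + ord('9') − ord('0') = 61
'1': 0..9 range, 52 + ord('1') − ord('0') = 53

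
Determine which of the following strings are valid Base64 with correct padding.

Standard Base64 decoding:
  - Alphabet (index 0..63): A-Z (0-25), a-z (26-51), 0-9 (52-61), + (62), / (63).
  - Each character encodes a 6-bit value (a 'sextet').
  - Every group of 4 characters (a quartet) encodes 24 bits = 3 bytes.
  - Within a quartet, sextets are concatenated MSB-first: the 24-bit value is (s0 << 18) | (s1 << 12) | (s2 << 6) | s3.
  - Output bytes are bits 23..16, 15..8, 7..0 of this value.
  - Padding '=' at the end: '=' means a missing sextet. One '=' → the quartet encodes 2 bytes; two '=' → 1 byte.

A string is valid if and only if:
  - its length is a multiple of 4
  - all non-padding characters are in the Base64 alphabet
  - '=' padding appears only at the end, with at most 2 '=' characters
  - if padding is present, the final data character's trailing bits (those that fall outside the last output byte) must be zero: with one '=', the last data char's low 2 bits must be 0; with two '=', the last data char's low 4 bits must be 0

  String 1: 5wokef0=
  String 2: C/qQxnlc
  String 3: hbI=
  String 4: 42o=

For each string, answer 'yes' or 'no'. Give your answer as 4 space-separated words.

Answer: yes yes yes yes

Derivation:
String 1: '5wokef0=' → valid
String 2: 'C/qQxnlc' → valid
String 3: 'hbI=' → valid
String 4: '42o=' → valid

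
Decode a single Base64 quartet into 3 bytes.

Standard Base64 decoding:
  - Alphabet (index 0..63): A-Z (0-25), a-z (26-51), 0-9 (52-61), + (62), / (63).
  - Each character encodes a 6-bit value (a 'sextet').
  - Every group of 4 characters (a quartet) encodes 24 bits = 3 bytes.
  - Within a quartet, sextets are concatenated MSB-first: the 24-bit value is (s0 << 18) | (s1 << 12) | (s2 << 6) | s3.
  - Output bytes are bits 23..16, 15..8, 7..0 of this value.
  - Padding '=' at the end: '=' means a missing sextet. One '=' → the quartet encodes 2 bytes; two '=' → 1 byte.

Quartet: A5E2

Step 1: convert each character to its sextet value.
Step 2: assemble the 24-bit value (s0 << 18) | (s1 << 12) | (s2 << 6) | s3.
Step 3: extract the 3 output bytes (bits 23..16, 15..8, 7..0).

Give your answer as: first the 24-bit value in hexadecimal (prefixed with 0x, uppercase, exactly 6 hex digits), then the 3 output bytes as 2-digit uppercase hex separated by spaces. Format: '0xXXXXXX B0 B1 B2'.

Sextets: A=0, 5=57, E=4, 2=54
24-bit: (0<<18) | (57<<12) | (4<<6) | 54
      = 0x000000 | 0x039000 | 0x000100 | 0x000036
      = 0x039136
Bytes: (v>>16)&0xFF=03, (v>>8)&0xFF=91, v&0xFF=36

Answer: 0x039136 03 91 36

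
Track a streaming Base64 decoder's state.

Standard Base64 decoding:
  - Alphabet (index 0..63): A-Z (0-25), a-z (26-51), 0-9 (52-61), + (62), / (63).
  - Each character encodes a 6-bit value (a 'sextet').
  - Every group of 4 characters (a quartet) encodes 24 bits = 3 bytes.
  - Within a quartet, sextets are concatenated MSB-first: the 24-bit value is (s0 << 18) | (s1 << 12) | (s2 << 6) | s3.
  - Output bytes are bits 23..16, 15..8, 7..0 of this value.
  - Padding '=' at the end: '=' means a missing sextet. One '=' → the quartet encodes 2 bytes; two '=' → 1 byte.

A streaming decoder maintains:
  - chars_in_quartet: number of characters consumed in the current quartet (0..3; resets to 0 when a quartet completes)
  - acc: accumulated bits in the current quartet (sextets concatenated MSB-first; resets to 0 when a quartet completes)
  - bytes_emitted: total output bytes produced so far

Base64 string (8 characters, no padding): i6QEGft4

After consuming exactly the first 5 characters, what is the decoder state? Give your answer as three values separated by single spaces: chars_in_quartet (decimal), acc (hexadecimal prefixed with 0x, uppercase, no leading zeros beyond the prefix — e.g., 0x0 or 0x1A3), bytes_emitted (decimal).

Answer: 1 0x6 3

Derivation:
After char 0 ('i'=34): chars_in_quartet=1 acc=0x22 bytes_emitted=0
After char 1 ('6'=58): chars_in_quartet=2 acc=0x8BA bytes_emitted=0
After char 2 ('Q'=16): chars_in_quartet=3 acc=0x22E90 bytes_emitted=0
After char 3 ('E'=4): chars_in_quartet=4 acc=0x8BA404 -> emit 8B A4 04, reset; bytes_emitted=3
After char 4 ('G'=6): chars_in_quartet=1 acc=0x6 bytes_emitted=3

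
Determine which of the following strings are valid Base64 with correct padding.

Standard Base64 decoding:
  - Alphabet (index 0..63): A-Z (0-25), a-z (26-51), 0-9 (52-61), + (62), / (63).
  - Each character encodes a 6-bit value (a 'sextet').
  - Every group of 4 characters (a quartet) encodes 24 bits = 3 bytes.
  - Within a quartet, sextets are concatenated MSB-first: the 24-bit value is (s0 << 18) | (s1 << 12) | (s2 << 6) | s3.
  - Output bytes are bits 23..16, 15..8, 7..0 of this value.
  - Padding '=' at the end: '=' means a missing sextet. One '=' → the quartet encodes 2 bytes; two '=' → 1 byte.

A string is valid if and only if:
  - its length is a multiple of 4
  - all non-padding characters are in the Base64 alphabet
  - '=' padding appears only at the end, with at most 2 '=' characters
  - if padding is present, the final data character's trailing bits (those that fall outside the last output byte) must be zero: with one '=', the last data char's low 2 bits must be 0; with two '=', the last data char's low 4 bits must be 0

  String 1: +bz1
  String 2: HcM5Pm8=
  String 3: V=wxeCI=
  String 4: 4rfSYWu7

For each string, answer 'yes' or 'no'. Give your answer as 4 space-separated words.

Answer: yes yes no yes

Derivation:
String 1: '+bz1' → valid
String 2: 'HcM5Pm8=' → valid
String 3: 'V=wxeCI=' → invalid (bad char(s): ['=']; '=' in middle)
String 4: '4rfSYWu7' → valid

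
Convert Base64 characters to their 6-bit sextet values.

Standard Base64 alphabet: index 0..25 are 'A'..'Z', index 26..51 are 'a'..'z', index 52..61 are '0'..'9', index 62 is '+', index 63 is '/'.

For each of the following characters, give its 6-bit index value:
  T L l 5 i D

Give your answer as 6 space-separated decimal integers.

'T': A..Z range, ord('T') − ord('A') = 19
'L': A..Z range, ord('L') − ord('A') = 11
'l': a..z range, 26 + ord('l') − ord('a') = 37
'5': 0..9 range, 52 + ord('5') − ord('0') = 57
'i': a..z range, 26 + ord('i') − ord('a') = 34
'D': A..Z range, ord('D') − ord('A') = 3

Answer: 19 11 37 57 34 3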